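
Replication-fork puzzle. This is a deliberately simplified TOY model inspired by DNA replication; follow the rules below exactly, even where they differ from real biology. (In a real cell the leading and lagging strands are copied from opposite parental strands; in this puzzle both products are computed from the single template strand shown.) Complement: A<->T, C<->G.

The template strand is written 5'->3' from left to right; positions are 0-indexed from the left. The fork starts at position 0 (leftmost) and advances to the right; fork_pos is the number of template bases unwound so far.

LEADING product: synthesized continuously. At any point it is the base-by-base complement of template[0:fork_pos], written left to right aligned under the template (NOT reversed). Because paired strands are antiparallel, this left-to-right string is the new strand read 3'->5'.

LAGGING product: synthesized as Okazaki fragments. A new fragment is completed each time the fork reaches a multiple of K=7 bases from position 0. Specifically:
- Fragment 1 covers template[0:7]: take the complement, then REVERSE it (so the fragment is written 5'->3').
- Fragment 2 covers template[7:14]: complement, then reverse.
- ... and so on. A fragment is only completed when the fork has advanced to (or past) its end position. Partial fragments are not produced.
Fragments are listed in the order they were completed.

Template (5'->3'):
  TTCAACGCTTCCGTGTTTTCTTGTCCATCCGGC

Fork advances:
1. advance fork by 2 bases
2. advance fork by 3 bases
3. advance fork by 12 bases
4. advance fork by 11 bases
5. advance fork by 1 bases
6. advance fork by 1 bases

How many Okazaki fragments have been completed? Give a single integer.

Step 1: advance 2 -> fork_pos = 0 + 2 = 2. Next multiple of 7 is 7 (not reached); still 0 fragment(s).
Step 2: advance 3 -> fork_pos = 2 + 3 = 5. Next multiple of 7 is 7 (not reached); still 0 fragment(s).
Step 3: advance 12 -> fork_pos = 5 + 12 = 17. Reached multiple(s) of 7: 7, 14 -> fragments 1-2 completed (2 total).
Step 4: advance 11 -> fork_pos = 17 + 11 = 28. Reached multiple(s) of 7: 21, 28 -> fragments 3-4 completed (4 total).
Step 5: advance 1 -> fork_pos = 28 + 1 = 29. Next multiple of 7 is 35 (not reached); still 4 fragment(s).
Step 6: advance 1 -> fork_pos = 29 + 1 = 30. Next multiple of 7 is 35 (not reached); still 4 fragment(s).
Check: final fork_pos = 30; the multiples of 7 that are <= 30 are 7..28 -> 30 // 7 = 4 completed fragment(s).

Answer: 4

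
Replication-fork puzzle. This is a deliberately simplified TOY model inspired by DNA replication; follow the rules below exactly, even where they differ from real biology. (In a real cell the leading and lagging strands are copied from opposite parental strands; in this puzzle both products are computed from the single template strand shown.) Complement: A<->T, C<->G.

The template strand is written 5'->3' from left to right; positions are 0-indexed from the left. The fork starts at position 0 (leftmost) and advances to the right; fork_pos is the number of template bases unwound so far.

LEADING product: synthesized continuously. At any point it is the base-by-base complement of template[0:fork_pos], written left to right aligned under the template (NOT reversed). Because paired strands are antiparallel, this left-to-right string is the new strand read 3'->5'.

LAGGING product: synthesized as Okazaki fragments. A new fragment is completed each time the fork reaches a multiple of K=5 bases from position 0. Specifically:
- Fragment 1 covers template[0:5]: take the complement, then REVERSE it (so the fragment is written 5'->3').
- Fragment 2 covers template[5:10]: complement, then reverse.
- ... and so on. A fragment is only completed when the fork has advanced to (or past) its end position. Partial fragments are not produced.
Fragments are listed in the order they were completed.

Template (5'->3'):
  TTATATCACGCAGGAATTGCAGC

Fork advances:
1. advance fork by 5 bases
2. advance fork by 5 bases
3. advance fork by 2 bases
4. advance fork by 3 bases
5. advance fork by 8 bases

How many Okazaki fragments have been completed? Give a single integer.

Answer: 4

Derivation:
Step 1: advance 5 -> fork_pos = 0 + 5 = 5. Reached multiple(s) of 5: 5 -> fragment 1 completed (1 total).
Step 2: advance 5 -> fork_pos = 5 + 5 = 10. Reached multiple(s) of 5: 10 -> fragment 2 completed (2 total).
Step 3: advance 2 -> fork_pos = 10 + 2 = 12. Next multiple of 5 is 15 (not reached); still 2 fragment(s).
Step 4: advance 3 -> fork_pos = 12 + 3 = 15. Reached multiple(s) of 5: 15 -> fragment 3 completed (3 total).
Step 5: advance 8 -> fork_pos = 15 + 8 = 23. Reached multiple(s) of 5: 20 -> fragment 4 completed (4 total).
Check: final fork_pos = 23; the multiples of 5 that are <= 23 are 5..20 -> 23 // 5 = 4 completed fragment(s).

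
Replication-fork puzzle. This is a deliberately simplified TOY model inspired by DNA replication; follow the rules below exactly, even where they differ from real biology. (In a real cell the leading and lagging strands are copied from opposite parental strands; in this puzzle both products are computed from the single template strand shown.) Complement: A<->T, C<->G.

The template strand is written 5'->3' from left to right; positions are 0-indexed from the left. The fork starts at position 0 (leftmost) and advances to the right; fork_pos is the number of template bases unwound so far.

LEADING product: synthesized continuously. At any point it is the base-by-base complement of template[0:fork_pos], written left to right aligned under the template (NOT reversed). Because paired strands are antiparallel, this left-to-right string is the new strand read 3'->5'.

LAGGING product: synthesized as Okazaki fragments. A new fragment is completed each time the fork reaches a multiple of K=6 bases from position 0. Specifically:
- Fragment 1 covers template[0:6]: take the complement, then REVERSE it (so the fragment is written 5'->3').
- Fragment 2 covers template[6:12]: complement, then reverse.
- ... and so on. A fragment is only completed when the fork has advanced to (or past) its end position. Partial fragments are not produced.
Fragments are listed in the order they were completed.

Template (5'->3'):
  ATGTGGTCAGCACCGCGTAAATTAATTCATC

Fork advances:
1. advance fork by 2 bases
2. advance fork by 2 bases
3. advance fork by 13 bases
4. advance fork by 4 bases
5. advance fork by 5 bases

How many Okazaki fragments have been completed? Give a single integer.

Step 1: advance 2 -> fork_pos = 0 + 2 = 2. Next multiple of 6 is 6 (not reached); still 0 fragment(s).
Step 2: advance 2 -> fork_pos = 2 + 2 = 4. Next multiple of 6 is 6 (not reached); still 0 fragment(s).
Step 3: advance 13 -> fork_pos = 4 + 13 = 17. Reached multiple(s) of 6: 6, 12 -> fragments 1-2 completed (2 total).
Step 4: advance 4 -> fork_pos = 17 + 4 = 21. Reached multiple(s) of 6: 18 -> fragment 3 completed (3 total).
Step 5: advance 5 -> fork_pos = 21 + 5 = 26. Reached multiple(s) of 6: 24 -> fragment 4 completed (4 total).
Check: final fork_pos = 26; the multiples of 6 that are <= 26 are 6..24 -> 26 // 6 = 4 completed fragment(s).

Answer: 4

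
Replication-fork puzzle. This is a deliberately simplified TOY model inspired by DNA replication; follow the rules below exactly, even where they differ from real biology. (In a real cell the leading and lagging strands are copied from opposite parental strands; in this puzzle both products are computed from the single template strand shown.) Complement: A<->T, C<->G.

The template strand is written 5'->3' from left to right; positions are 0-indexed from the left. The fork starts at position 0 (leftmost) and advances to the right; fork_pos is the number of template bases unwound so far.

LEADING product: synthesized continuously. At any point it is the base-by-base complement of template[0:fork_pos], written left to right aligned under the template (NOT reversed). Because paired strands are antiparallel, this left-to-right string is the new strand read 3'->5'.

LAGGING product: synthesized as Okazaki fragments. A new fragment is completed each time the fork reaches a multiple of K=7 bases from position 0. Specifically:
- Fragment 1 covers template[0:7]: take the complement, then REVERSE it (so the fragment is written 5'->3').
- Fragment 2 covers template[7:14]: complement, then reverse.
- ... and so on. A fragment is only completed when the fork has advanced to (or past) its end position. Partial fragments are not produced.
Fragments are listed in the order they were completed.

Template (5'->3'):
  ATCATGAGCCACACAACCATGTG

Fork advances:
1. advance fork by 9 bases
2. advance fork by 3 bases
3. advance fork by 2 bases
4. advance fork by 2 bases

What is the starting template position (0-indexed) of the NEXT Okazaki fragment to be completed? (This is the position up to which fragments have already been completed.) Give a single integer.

Answer: 14

Derivation:
Step 1: advance 9 -> fork_pos = 0 + 9 = 9. Reached multiple(s) of 7: 7 -> fragment 1 completed (1 total).
Step 2: advance 3 -> fork_pos = 9 + 3 = 12. Next multiple of 7 is 14 (not reached); still 1 fragment(s).
Step 3: advance 2 -> fork_pos = 12 + 2 = 14. Reached multiple(s) of 7: 14 -> fragment 2 completed (2 total).
Step 4: advance 2 -> fork_pos = 14 + 2 = 16. Next multiple of 7 is 21 (not reached); still 2 fragment(s).
2 fragment(s) completed, covering template[0:14] (2 x 7 = 14). The next fragment, fragment 3, covers template[14:21], so it starts at position 14.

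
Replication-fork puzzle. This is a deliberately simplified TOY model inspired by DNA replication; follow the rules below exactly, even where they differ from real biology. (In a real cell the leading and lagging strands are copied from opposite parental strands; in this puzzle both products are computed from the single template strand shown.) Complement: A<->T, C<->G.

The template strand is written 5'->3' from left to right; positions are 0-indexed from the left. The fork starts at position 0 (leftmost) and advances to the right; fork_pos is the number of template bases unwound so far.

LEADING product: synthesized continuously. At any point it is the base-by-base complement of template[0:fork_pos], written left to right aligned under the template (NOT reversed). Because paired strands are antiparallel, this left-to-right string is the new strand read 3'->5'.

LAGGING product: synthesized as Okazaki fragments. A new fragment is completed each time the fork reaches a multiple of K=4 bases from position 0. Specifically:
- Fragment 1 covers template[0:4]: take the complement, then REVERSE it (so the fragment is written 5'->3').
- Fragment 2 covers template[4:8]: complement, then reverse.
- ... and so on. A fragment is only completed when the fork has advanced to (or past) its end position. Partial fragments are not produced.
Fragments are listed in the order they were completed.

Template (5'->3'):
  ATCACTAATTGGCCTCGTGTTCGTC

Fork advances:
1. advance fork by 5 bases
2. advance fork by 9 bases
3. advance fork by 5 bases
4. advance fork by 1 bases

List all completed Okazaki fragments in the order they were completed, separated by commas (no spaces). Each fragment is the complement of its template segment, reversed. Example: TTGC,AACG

Answer: TGAT,TTAG,CCAA,GAGG,ACAC

Derivation:
Step 1: advance 5 -> fork_pos = 0 + 5 = 5. Reached multiple(s) of 4: 4 -> fragment 1 completed (1 total).
Step 2: advance 9 -> fork_pos = 5 + 9 = 14. Reached multiple(s) of 4: 8, 12 -> fragments 2-3 completed (3 total).
Step 3: advance 5 -> fork_pos = 14 + 5 = 19. Reached multiple(s) of 4: 16 -> fragment 4 completed (4 total).
Step 4: advance 1 -> fork_pos = 19 + 1 = 20. Reached multiple(s) of 4: 20 -> fragment 5 completed (5 total).
Final fork_pos = 20, so 5 fragment(s) are complete. Build each: template segment -> complement -> reverse.
Fragment 1: template[0:4] = ATCA -> complement TAGT -> reversed TGAT
Fragment 2: template[4:8] = CTAA -> complement GATT -> reversed TTAG
Fragment 3: template[8:12] = TTGG -> complement AACC -> reversed CCAA
Fragment 4: template[12:16] = CCTC -> complement GGAG -> reversed GAGG
Fragment 5: template[16:20] = GTGT -> complement CACA -> reversed ACAC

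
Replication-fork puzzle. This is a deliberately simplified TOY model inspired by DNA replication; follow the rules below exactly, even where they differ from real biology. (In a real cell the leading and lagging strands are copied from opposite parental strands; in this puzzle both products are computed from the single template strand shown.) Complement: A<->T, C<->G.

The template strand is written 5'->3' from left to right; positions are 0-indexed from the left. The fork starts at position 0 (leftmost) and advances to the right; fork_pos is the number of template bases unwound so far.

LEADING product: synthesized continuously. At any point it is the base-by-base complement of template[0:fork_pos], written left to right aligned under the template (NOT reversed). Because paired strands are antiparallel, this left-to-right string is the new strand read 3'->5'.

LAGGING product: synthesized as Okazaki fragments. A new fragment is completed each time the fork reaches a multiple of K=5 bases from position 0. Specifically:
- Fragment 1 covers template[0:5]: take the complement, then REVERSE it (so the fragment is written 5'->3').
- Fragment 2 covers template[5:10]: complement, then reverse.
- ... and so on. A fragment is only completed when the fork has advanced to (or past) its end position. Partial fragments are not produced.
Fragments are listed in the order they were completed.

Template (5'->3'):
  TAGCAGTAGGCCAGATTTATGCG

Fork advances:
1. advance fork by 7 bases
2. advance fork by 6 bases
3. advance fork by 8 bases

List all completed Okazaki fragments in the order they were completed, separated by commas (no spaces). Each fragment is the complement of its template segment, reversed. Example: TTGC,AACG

Step 1: advance 7 -> fork_pos = 0 + 7 = 7. Reached multiple(s) of 5: 5 -> fragment 1 completed (1 total).
Step 2: advance 6 -> fork_pos = 7 + 6 = 13. Reached multiple(s) of 5: 10 -> fragment 2 completed (2 total).
Step 3: advance 8 -> fork_pos = 13 + 8 = 21. Reached multiple(s) of 5: 15, 20 -> fragments 3-4 completed (4 total).
Final fork_pos = 21, so 4 fragment(s) are complete. Build each: template segment -> complement -> reverse.
Fragment 1: template[0:5] = TAGCA -> complement ATCGT -> reversed TGCTA
Fragment 2: template[5:10] = GTAGG -> complement CATCC -> reversed CCTAC
Fragment 3: template[10:15] = CCAGA -> complement GGTCT -> reversed TCTGG
Fragment 4: template[15:20] = TTTAT -> complement AAATA -> reversed ATAAA

Answer: TGCTA,CCTAC,TCTGG,ATAAA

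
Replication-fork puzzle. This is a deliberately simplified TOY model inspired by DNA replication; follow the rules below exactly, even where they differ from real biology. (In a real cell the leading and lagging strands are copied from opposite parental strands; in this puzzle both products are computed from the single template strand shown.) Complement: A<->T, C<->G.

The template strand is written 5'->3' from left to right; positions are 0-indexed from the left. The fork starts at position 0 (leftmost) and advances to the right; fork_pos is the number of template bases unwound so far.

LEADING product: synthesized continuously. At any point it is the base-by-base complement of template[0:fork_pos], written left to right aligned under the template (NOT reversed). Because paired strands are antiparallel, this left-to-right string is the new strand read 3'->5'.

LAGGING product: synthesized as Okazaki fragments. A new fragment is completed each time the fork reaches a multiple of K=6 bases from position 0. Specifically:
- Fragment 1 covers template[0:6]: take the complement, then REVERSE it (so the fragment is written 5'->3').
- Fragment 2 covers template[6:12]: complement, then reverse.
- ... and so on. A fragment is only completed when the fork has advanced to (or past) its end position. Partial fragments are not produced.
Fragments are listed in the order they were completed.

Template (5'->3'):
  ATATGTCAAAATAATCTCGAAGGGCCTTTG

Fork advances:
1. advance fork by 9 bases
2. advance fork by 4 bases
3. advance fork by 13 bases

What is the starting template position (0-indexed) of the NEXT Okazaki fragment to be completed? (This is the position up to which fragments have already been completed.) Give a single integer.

Answer: 24

Derivation:
Step 1: advance 9 -> fork_pos = 0 + 9 = 9. Reached multiple(s) of 6: 6 -> fragment 1 completed (1 total).
Step 2: advance 4 -> fork_pos = 9 + 4 = 13. Reached multiple(s) of 6: 12 -> fragment 2 completed (2 total).
Step 3: advance 13 -> fork_pos = 13 + 13 = 26. Reached multiple(s) of 6: 18, 24 -> fragments 3-4 completed (4 total).
4 fragment(s) completed, covering template[0:24] (4 x 6 = 24). The next fragment, fragment 5, covers template[24:30], so it starts at position 24.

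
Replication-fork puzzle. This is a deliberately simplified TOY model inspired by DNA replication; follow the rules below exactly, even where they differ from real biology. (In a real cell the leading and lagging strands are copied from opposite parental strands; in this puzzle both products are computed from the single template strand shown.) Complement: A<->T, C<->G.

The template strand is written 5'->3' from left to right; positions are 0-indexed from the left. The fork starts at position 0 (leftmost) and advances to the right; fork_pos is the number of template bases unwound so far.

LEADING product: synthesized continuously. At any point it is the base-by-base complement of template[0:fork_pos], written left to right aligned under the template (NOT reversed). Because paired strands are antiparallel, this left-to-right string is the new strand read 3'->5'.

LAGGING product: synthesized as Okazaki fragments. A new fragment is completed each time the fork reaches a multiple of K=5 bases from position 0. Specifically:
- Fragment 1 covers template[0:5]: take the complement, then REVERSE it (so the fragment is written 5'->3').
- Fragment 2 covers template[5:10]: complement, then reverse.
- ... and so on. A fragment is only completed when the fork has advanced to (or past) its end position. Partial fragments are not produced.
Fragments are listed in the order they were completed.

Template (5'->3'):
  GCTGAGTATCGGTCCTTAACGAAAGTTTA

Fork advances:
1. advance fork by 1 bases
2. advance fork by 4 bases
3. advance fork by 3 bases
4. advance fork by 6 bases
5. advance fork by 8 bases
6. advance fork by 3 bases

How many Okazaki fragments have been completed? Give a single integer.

Step 1: advance 1 -> fork_pos = 0 + 1 = 1. Next multiple of 5 is 5 (not reached); still 0 fragment(s).
Step 2: advance 4 -> fork_pos = 1 + 4 = 5. Reached multiple(s) of 5: 5 -> fragment 1 completed (1 total).
Step 3: advance 3 -> fork_pos = 5 + 3 = 8. Next multiple of 5 is 10 (not reached); still 1 fragment(s).
Step 4: advance 6 -> fork_pos = 8 + 6 = 14. Reached multiple(s) of 5: 10 -> fragment 2 completed (2 total).
Step 5: advance 8 -> fork_pos = 14 + 8 = 22. Reached multiple(s) of 5: 15, 20 -> fragments 3-4 completed (4 total).
Step 6: advance 3 -> fork_pos = 22 + 3 = 25. Reached multiple(s) of 5: 25 -> fragment 5 completed (5 total).
Check: final fork_pos = 25; the multiples of 5 that are <= 25 are 5..25 -> 25 // 5 = 5 completed fragment(s).

Answer: 5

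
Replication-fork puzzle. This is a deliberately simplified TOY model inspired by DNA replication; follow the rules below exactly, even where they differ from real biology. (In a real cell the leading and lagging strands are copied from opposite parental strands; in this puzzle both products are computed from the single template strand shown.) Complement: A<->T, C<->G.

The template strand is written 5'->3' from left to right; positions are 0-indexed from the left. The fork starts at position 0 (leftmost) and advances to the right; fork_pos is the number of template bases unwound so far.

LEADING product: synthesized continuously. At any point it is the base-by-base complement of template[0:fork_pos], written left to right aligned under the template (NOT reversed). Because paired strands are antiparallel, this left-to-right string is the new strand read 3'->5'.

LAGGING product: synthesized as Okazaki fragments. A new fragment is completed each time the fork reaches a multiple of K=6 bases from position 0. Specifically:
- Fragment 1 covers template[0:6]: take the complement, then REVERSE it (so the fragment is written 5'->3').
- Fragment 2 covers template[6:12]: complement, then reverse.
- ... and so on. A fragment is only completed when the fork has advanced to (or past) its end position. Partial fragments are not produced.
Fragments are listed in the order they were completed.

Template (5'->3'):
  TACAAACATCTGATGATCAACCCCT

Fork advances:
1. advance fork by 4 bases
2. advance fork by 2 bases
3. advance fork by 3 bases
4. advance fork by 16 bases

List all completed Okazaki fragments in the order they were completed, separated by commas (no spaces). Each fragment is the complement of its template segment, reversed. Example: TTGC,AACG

Step 1: advance 4 -> fork_pos = 0 + 4 = 4. Next multiple of 6 is 6 (not reached); still 0 fragment(s).
Step 2: advance 2 -> fork_pos = 4 + 2 = 6. Reached multiple(s) of 6: 6 -> fragment 1 completed (1 total).
Step 3: advance 3 -> fork_pos = 6 + 3 = 9. Next multiple of 6 is 12 (not reached); still 1 fragment(s).
Step 4: advance 16 -> fork_pos = 9 + 16 = 25. Reached multiple(s) of 6: 12, 18, 24 -> fragments 2-4 completed (4 total).
Final fork_pos = 25, so 4 fragment(s) are complete. Build each: template segment -> complement -> reverse.
Fragment 1: template[0:6] = TACAAA -> complement ATGTTT -> reversed TTTGTA
Fragment 2: template[6:12] = CATCTG -> complement GTAGAC -> reversed CAGATG
Fragment 3: template[12:18] = ATGATC -> complement TACTAG -> reversed GATCAT
Fragment 4: template[18:24] = AACCCC -> complement TTGGGG -> reversed GGGGTT

Answer: TTTGTA,CAGATG,GATCAT,GGGGTT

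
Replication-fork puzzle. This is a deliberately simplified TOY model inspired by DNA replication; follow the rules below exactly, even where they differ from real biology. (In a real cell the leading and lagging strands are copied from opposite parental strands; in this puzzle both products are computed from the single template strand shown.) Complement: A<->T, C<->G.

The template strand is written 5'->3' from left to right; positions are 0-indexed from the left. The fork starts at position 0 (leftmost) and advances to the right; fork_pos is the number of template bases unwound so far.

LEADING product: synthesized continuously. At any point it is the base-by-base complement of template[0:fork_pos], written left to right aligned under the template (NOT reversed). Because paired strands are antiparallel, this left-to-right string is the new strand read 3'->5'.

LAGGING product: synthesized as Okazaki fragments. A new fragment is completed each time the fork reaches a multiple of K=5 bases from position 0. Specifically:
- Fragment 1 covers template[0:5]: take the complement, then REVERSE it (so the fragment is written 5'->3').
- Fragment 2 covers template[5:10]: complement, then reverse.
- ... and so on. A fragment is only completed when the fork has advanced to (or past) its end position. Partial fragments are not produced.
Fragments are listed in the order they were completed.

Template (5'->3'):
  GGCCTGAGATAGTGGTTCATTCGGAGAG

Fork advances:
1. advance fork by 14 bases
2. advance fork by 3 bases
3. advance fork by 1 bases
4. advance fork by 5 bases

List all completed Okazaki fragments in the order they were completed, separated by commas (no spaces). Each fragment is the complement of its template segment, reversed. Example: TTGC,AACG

Step 1: advance 14 -> fork_pos = 0 + 14 = 14. Reached multiple(s) of 5: 5, 10 -> fragments 1-2 completed (2 total).
Step 2: advance 3 -> fork_pos = 14 + 3 = 17. Reached multiple(s) of 5: 15 -> fragment 3 completed (3 total).
Step 3: advance 1 -> fork_pos = 17 + 1 = 18. Next multiple of 5 is 20 (not reached); still 3 fragment(s).
Step 4: advance 5 -> fork_pos = 18 + 5 = 23. Reached multiple(s) of 5: 20 -> fragment 4 completed (4 total).
Final fork_pos = 23, so 4 fragment(s) are complete. Build each: template segment -> complement -> reverse.
Fragment 1: template[0:5] = GGCCT -> complement CCGGA -> reversed AGGCC
Fragment 2: template[5:10] = GAGAT -> complement CTCTA -> reversed ATCTC
Fragment 3: template[10:15] = AGTGG -> complement TCACC -> reversed CCACT
Fragment 4: template[15:20] = TTCAT -> complement AAGTA -> reversed ATGAA

Answer: AGGCC,ATCTC,CCACT,ATGAA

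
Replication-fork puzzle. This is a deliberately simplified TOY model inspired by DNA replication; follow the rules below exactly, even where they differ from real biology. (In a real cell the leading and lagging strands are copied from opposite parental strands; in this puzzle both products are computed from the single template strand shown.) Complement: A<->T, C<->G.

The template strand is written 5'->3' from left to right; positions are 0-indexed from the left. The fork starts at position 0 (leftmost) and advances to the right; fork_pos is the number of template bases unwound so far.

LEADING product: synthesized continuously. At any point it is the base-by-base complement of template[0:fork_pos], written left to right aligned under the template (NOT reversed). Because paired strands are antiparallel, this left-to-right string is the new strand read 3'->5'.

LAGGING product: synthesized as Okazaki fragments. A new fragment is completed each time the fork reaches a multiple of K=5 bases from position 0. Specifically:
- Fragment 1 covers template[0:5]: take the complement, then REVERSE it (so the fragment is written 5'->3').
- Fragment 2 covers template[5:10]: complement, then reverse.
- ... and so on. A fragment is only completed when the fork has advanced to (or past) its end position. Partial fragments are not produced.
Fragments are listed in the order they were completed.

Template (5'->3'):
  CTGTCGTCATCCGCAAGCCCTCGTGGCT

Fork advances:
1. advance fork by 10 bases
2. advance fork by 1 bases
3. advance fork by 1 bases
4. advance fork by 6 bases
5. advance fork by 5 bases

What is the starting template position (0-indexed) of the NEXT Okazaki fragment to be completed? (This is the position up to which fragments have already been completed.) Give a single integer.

Step 1: advance 10 -> fork_pos = 0 + 10 = 10. Reached multiple(s) of 5: 5, 10 -> fragments 1-2 completed (2 total).
Step 2: advance 1 -> fork_pos = 10 + 1 = 11. Next multiple of 5 is 15 (not reached); still 2 fragment(s).
Step 3: advance 1 -> fork_pos = 11 + 1 = 12. Next multiple of 5 is 15 (not reached); still 2 fragment(s).
Step 4: advance 6 -> fork_pos = 12 + 6 = 18. Reached multiple(s) of 5: 15 -> fragment 3 completed (3 total).
Step 5: advance 5 -> fork_pos = 18 + 5 = 23. Reached multiple(s) of 5: 20 -> fragment 4 completed (4 total).
4 fragment(s) completed, covering template[0:20] (4 x 5 = 20). The next fragment, fragment 5, covers template[20:25], so it starts at position 20.

Answer: 20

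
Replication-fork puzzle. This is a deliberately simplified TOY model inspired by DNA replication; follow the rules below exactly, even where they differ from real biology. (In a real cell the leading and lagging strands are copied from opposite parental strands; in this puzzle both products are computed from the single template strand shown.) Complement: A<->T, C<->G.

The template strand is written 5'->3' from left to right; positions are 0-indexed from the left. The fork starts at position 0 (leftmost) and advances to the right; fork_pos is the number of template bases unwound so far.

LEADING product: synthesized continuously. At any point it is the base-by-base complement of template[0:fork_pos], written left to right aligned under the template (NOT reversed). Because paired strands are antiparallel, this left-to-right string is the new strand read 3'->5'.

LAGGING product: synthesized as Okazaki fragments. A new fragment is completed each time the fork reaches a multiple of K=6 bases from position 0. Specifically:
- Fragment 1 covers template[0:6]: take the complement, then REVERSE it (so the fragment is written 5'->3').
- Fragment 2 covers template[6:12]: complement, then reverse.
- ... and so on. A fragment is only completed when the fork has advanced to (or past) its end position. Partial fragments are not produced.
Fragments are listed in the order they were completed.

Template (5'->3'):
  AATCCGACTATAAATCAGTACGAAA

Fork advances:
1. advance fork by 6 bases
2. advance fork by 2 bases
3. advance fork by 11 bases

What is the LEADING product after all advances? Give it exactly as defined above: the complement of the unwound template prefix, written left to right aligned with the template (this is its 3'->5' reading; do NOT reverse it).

Step 1: advance 6 -> fork_pos = 0 + 6 = 6.
Step 2: advance 2 -> fork_pos = 6 + 2 = 8.
Step 3: advance 11 -> fork_pos = 8 + 11 = 19.
Unwound prefix: template[0:19] = AATCCGACTATAAATCAGT
Complement it base by base (A<->T, C<->G), keeping left-to-right order:
  [0:5] AATCC -> TTAGG
  [5:10] GACTA -> CTGAT
  [10:15] TAAAT -> ATTTA
  [15:19] CAGT -> GTCA
Concatenate: TTAGGCTGATATTTAGTCA (length 19; written aligned with the template, i.e. 3'->5').

Answer: TTAGGCTGATATTTAGTCA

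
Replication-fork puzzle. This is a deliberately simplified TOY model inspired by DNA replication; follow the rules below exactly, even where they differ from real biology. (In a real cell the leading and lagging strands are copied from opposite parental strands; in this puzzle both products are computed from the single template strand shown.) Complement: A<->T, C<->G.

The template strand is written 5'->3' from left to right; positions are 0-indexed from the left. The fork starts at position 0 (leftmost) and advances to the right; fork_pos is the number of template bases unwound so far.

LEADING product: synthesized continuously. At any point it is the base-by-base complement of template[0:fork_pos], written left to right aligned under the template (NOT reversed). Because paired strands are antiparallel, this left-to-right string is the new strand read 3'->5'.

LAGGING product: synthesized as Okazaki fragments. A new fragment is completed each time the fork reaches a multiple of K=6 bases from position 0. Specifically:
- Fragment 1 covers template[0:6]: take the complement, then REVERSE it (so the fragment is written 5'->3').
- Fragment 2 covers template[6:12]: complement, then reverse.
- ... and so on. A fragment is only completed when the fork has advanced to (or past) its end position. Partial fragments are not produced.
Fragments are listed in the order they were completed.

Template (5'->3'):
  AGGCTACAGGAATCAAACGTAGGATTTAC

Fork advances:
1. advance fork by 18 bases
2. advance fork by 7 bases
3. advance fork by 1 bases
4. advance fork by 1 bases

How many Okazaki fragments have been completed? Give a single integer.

Step 1: advance 18 -> fork_pos = 0 + 18 = 18. Reached multiple(s) of 6: 6, 12, 18 -> fragments 1-3 completed (3 total).
Step 2: advance 7 -> fork_pos = 18 + 7 = 25. Reached multiple(s) of 6: 24 -> fragment 4 completed (4 total).
Step 3: advance 1 -> fork_pos = 25 + 1 = 26. Next multiple of 6 is 30 (not reached); still 4 fragment(s).
Step 4: advance 1 -> fork_pos = 26 + 1 = 27. Next multiple of 6 is 30 (not reached); still 4 fragment(s).
Check: final fork_pos = 27; the multiples of 6 that are <= 27 are 6..24 -> 27 // 6 = 4 completed fragment(s).

Answer: 4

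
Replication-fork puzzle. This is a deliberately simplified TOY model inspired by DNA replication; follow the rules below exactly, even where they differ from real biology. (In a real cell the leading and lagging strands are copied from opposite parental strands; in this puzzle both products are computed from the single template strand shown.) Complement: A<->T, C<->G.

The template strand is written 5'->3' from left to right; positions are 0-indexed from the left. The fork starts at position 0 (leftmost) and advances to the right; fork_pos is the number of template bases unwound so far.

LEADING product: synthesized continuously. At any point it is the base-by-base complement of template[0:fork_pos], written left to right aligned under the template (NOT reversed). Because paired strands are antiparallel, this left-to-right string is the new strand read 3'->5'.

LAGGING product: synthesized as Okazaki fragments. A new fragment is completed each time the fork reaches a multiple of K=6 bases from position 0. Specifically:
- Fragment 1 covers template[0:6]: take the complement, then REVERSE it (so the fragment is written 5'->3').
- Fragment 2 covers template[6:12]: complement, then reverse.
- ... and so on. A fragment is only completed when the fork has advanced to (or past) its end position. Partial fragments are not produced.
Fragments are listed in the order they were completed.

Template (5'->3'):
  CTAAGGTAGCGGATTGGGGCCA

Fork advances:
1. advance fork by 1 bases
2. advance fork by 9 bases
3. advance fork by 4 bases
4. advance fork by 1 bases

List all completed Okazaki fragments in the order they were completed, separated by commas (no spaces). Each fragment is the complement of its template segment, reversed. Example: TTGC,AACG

Answer: CCTTAG,CCGCTA

Derivation:
Step 1: advance 1 -> fork_pos = 0 + 1 = 1. Next multiple of 6 is 6 (not reached); still 0 fragment(s).
Step 2: advance 9 -> fork_pos = 1 + 9 = 10. Reached multiple(s) of 6: 6 -> fragment 1 completed (1 total).
Step 3: advance 4 -> fork_pos = 10 + 4 = 14. Reached multiple(s) of 6: 12 -> fragment 2 completed (2 total).
Step 4: advance 1 -> fork_pos = 14 + 1 = 15. Next multiple of 6 is 18 (not reached); still 2 fragment(s).
Final fork_pos = 15, so 2 fragment(s) are complete. Build each: template segment -> complement -> reverse.
Fragment 1: template[0:6] = CTAAGG -> complement GATTCC -> reversed CCTTAG
Fragment 2: template[6:12] = TAGCGG -> complement ATCGCC -> reversed CCGCTA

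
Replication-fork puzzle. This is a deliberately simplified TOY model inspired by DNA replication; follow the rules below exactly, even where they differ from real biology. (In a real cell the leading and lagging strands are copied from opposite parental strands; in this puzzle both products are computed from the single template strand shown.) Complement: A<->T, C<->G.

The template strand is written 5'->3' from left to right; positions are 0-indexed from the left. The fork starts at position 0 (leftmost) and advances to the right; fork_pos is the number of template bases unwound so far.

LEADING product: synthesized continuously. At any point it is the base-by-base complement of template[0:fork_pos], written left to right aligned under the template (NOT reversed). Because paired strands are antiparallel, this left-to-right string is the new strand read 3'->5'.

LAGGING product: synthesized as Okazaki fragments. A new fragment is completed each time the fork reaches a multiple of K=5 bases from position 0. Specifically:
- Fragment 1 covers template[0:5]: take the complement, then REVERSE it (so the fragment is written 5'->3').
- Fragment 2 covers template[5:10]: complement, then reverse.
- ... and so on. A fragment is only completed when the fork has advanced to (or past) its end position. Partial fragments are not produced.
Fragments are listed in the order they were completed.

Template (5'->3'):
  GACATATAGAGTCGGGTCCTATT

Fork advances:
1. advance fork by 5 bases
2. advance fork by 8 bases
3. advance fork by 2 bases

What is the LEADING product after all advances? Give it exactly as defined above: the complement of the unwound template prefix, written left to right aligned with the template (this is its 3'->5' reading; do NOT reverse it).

Answer: CTGTATATCTCAGCC

Derivation:
Step 1: advance 5 -> fork_pos = 0 + 5 = 5.
Step 2: advance 8 -> fork_pos = 5 + 8 = 13.
Step 3: advance 2 -> fork_pos = 13 + 2 = 15.
Unwound prefix: template[0:15] = GACATATAGAGTCGG
Complement it base by base (A<->T, C<->G), keeping left-to-right order:
  [0:5] GACAT -> CTGTA
  [5:10] ATAGA -> TATCT
  [10:15] GTCGG -> CAGCC
Concatenate: CTGTATATCTCAGCC (length 15; written aligned with the template, i.e. 3'->5').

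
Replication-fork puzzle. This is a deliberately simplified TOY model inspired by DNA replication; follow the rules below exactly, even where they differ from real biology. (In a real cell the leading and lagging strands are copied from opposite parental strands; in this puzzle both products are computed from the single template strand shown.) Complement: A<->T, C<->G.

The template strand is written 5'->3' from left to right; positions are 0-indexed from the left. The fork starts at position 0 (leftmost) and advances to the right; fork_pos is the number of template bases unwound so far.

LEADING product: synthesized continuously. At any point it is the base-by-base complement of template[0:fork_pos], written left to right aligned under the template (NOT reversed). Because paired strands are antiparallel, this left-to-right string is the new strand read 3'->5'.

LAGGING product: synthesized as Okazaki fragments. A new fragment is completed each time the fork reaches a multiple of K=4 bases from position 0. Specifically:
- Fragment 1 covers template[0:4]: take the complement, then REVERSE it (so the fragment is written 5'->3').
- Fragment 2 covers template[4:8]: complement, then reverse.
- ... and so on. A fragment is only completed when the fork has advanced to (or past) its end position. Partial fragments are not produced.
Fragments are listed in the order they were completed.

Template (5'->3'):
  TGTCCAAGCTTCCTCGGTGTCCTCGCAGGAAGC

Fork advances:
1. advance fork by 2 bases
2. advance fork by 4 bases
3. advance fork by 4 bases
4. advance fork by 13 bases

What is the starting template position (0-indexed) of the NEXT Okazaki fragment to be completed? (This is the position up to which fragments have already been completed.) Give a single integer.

Answer: 20

Derivation:
Step 1: advance 2 -> fork_pos = 0 + 2 = 2. Next multiple of 4 is 4 (not reached); still 0 fragment(s).
Step 2: advance 4 -> fork_pos = 2 + 4 = 6. Reached multiple(s) of 4: 4 -> fragment 1 completed (1 total).
Step 3: advance 4 -> fork_pos = 6 + 4 = 10. Reached multiple(s) of 4: 8 -> fragment 2 completed (2 total).
Step 4: advance 13 -> fork_pos = 10 + 13 = 23. Reached multiple(s) of 4: 12, 16, 20 -> fragments 3-5 completed (5 total).
5 fragment(s) completed, covering template[0:20] (5 x 4 = 20). The next fragment, fragment 6, covers template[20:24], so it starts at position 20.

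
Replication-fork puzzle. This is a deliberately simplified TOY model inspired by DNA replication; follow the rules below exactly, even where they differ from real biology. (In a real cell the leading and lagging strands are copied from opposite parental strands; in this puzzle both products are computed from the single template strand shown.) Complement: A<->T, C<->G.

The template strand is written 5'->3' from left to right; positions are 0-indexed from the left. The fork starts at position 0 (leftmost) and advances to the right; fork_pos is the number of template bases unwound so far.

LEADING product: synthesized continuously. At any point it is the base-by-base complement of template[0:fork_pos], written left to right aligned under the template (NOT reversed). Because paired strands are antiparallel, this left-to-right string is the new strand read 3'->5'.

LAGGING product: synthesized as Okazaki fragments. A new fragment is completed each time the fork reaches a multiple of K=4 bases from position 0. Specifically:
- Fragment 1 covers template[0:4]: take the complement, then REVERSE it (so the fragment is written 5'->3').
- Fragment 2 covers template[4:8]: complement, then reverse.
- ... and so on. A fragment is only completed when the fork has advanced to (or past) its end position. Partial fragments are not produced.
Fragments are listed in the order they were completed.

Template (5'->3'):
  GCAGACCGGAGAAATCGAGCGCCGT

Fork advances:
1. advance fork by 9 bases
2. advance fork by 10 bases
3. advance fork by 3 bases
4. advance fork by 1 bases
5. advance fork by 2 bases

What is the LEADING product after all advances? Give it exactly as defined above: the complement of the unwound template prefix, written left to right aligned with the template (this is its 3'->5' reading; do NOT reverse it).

Step 1: advance 9 -> fork_pos = 0 + 9 = 9.
Step 2: advance 10 -> fork_pos = 9 + 10 = 19.
Step 3: advance 3 -> fork_pos = 19 + 3 = 22.
Step 4: advance 1 -> fork_pos = 22 + 1 = 23.
Step 5: advance 2 -> fork_pos = 23 + 2 = 25.
Unwound prefix: template[0:25] = GCAGACCGGAGAAATCGAGCGCCGT
Complement it base by base (A<->T, C<->G), keeping left-to-right order:
  [0:5] GCAGA -> CGTCT
  [5:10] CCGGA -> GGCCT
  [10:15] GAAAT -> CTTTA
  [15:20] CGAGC -> GCTCG
  [20:25] GCCGT -> CGGCA
Concatenate: CGTCTGGCCTCTTTAGCTCGCGGCA (length 25; written aligned with the template, i.e. 3'->5').

Answer: CGTCTGGCCTCTTTAGCTCGCGGCA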